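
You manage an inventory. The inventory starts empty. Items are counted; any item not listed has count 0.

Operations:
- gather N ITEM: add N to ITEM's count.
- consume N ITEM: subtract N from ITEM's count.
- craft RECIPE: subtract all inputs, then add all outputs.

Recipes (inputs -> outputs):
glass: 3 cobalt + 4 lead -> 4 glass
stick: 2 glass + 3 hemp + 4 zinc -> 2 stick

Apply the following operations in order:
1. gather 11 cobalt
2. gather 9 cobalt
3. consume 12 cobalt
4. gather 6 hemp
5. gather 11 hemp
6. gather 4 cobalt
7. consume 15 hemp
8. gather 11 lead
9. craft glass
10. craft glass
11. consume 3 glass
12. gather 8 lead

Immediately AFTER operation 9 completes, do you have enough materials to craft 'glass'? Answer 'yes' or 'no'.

After 1 (gather 11 cobalt): cobalt=11
After 2 (gather 9 cobalt): cobalt=20
After 3 (consume 12 cobalt): cobalt=8
After 4 (gather 6 hemp): cobalt=8 hemp=6
After 5 (gather 11 hemp): cobalt=8 hemp=17
After 6 (gather 4 cobalt): cobalt=12 hemp=17
After 7 (consume 15 hemp): cobalt=12 hemp=2
After 8 (gather 11 lead): cobalt=12 hemp=2 lead=11
After 9 (craft glass): cobalt=9 glass=4 hemp=2 lead=7

Answer: yes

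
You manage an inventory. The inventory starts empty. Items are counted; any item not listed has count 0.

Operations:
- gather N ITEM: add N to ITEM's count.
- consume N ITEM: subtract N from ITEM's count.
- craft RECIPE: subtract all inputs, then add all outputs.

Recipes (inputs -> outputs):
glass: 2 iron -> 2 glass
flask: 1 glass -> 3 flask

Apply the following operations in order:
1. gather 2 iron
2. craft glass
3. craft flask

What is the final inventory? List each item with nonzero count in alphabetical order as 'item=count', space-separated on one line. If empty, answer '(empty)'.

After 1 (gather 2 iron): iron=2
After 2 (craft glass): glass=2
After 3 (craft flask): flask=3 glass=1

Answer: flask=3 glass=1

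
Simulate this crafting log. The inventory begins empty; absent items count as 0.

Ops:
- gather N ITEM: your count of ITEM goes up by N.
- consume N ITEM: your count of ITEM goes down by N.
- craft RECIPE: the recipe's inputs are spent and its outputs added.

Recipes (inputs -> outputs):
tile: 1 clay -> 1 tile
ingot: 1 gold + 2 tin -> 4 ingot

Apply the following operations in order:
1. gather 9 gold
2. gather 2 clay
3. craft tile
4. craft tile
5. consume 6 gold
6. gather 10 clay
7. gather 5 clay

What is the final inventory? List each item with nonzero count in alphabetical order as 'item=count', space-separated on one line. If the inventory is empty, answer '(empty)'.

After 1 (gather 9 gold): gold=9
After 2 (gather 2 clay): clay=2 gold=9
After 3 (craft tile): clay=1 gold=9 tile=1
After 4 (craft tile): gold=9 tile=2
After 5 (consume 6 gold): gold=3 tile=2
After 6 (gather 10 clay): clay=10 gold=3 tile=2
After 7 (gather 5 clay): clay=15 gold=3 tile=2

Answer: clay=15 gold=3 tile=2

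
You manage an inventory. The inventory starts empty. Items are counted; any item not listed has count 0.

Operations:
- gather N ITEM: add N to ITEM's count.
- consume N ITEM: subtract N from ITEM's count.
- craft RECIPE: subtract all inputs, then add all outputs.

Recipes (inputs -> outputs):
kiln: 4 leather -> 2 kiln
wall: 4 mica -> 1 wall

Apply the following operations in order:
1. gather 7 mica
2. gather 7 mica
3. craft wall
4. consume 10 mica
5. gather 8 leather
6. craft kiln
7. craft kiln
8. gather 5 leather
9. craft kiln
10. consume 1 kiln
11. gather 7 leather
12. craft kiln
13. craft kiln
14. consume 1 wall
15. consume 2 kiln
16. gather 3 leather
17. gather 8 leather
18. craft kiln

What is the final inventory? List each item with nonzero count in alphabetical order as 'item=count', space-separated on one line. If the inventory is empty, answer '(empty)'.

After 1 (gather 7 mica): mica=7
After 2 (gather 7 mica): mica=14
After 3 (craft wall): mica=10 wall=1
After 4 (consume 10 mica): wall=1
After 5 (gather 8 leather): leather=8 wall=1
After 6 (craft kiln): kiln=2 leather=4 wall=1
After 7 (craft kiln): kiln=4 wall=1
After 8 (gather 5 leather): kiln=4 leather=5 wall=1
After 9 (craft kiln): kiln=6 leather=1 wall=1
After 10 (consume 1 kiln): kiln=5 leather=1 wall=1
After 11 (gather 7 leather): kiln=5 leather=8 wall=1
After 12 (craft kiln): kiln=7 leather=4 wall=1
After 13 (craft kiln): kiln=9 wall=1
After 14 (consume 1 wall): kiln=9
After 15 (consume 2 kiln): kiln=7
After 16 (gather 3 leather): kiln=7 leather=3
After 17 (gather 8 leather): kiln=7 leather=11
After 18 (craft kiln): kiln=9 leather=7

Answer: kiln=9 leather=7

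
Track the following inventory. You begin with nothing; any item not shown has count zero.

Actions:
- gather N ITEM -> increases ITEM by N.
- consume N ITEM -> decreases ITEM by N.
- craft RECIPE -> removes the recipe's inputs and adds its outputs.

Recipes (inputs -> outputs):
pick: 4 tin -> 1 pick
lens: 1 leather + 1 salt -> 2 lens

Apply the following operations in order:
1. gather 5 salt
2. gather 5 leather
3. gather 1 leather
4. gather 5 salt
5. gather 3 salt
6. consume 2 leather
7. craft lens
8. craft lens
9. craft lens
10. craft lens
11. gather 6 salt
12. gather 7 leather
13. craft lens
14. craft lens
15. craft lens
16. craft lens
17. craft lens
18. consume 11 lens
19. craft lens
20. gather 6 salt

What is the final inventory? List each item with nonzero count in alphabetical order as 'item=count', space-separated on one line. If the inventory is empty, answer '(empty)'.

Answer: leather=1 lens=9 salt=15

Derivation:
After 1 (gather 5 salt): salt=5
After 2 (gather 5 leather): leather=5 salt=5
After 3 (gather 1 leather): leather=6 salt=5
After 4 (gather 5 salt): leather=6 salt=10
After 5 (gather 3 salt): leather=6 salt=13
After 6 (consume 2 leather): leather=4 salt=13
After 7 (craft lens): leather=3 lens=2 salt=12
After 8 (craft lens): leather=2 lens=4 salt=11
After 9 (craft lens): leather=1 lens=6 salt=10
After 10 (craft lens): lens=8 salt=9
After 11 (gather 6 salt): lens=8 salt=15
After 12 (gather 7 leather): leather=7 lens=8 salt=15
After 13 (craft lens): leather=6 lens=10 salt=14
After 14 (craft lens): leather=5 lens=12 salt=13
After 15 (craft lens): leather=4 lens=14 salt=12
After 16 (craft lens): leather=3 lens=16 salt=11
After 17 (craft lens): leather=2 lens=18 salt=10
After 18 (consume 11 lens): leather=2 lens=7 salt=10
After 19 (craft lens): leather=1 lens=9 salt=9
After 20 (gather 6 salt): leather=1 lens=9 salt=15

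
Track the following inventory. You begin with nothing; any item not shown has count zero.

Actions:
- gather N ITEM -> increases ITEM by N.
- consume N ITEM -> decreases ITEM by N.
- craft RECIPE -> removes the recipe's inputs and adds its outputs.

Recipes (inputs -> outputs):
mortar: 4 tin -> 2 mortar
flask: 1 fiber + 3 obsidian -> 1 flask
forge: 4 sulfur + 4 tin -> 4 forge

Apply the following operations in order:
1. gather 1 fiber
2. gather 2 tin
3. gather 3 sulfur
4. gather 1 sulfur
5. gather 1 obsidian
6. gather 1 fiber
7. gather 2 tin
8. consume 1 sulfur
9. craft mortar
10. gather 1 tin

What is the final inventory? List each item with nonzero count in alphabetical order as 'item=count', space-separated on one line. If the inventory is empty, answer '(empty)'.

Answer: fiber=2 mortar=2 obsidian=1 sulfur=3 tin=1

Derivation:
After 1 (gather 1 fiber): fiber=1
After 2 (gather 2 tin): fiber=1 tin=2
After 3 (gather 3 sulfur): fiber=1 sulfur=3 tin=2
After 4 (gather 1 sulfur): fiber=1 sulfur=4 tin=2
After 5 (gather 1 obsidian): fiber=1 obsidian=1 sulfur=4 tin=2
After 6 (gather 1 fiber): fiber=2 obsidian=1 sulfur=4 tin=2
After 7 (gather 2 tin): fiber=2 obsidian=1 sulfur=4 tin=4
After 8 (consume 1 sulfur): fiber=2 obsidian=1 sulfur=3 tin=4
After 9 (craft mortar): fiber=2 mortar=2 obsidian=1 sulfur=3
After 10 (gather 1 tin): fiber=2 mortar=2 obsidian=1 sulfur=3 tin=1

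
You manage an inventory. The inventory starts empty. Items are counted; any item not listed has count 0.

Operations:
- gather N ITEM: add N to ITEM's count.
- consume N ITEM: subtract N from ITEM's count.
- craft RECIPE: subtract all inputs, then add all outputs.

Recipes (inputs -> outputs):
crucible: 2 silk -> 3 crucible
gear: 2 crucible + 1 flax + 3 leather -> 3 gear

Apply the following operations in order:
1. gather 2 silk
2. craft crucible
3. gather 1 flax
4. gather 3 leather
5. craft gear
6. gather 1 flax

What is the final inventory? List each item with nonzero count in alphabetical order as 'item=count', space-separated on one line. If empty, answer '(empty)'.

Answer: crucible=1 flax=1 gear=3

Derivation:
After 1 (gather 2 silk): silk=2
After 2 (craft crucible): crucible=3
After 3 (gather 1 flax): crucible=3 flax=1
After 4 (gather 3 leather): crucible=3 flax=1 leather=3
After 5 (craft gear): crucible=1 gear=3
After 6 (gather 1 flax): crucible=1 flax=1 gear=3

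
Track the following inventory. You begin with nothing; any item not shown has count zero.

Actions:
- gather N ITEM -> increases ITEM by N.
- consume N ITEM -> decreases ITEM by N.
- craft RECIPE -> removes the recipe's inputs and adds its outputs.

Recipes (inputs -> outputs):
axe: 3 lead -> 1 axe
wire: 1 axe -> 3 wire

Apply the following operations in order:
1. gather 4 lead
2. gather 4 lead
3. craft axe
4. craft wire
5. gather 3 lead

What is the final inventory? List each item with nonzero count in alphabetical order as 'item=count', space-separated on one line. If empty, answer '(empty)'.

Answer: lead=8 wire=3

Derivation:
After 1 (gather 4 lead): lead=4
After 2 (gather 4 lead): lead=8
After 3 (craft axe): axe=1 lead=5
After 4 (craft wire): lead=5 wire=3
After 5 (gather 3 lead): lead=8 wire=3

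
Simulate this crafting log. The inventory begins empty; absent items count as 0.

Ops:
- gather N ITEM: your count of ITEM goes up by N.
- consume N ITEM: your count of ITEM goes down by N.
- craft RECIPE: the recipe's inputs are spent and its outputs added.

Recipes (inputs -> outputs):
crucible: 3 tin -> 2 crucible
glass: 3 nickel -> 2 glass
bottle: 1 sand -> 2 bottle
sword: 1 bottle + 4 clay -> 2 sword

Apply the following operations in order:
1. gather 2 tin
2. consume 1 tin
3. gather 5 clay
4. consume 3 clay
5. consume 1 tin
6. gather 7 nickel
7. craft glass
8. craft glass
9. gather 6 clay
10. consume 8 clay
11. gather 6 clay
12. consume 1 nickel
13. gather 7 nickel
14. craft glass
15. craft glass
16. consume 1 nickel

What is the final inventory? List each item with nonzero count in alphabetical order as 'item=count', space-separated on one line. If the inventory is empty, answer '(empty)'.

Answer: clay=6 glass=8

Derivation:
After 1 (gather 2 tin): tin=2
After 2 (consume 1 tin): tin=1
After 3 (gather 5 clay): clay=5 tin=1
After 4 (consume 3 clay): clay=2 tin=1
After 5 (consume 1 tin): clay=2
After 6 (gather 7 nickel): clay=2 nickel=7
After 7 (craft glass): clay=2 glass=2 nickel=4
After 8 (craft glass): clay=2 glass=4 nickel=1
After 9 (gather 6 clay): clay=8 glass=4 nickel=1
After 10 (consume 8 clay): glass=4 nickel=1
After 11 (gather 6 clay): clay=6 glass=4 nickel=1
After 12 (consume 1 nickel): clay=6 glass=4
After 13 (gather 7 nickel): clay=6 glass=4 nickel=7
After 14 (craft glass): clay=6 glass=6 nickel=4
After 15 (craft glass): clay=6 glass=8 nickel=1
After 16 (consume 1 nickel): clay=6 glass=8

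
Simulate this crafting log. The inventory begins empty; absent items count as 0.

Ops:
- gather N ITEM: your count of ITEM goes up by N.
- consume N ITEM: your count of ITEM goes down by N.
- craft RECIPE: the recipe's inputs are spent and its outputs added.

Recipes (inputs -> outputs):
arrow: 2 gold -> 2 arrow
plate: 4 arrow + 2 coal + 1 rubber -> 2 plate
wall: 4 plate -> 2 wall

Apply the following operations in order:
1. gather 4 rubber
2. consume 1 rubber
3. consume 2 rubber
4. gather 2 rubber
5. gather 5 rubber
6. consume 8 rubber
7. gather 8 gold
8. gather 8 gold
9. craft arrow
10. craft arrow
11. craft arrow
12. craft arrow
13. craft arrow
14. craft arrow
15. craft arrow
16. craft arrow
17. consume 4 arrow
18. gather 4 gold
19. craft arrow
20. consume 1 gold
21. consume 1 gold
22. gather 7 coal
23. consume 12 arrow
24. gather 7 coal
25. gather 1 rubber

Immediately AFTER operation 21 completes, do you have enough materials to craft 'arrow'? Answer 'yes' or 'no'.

Answer: no

Derivation:
After 1 (gather 4 rubber): rubber=4
After 2 (consume 1 rubber): rubber=3
After 3 (consume 2 rubber): rubber=1
After 4 (gather 2 rubber): rubber=3
After 5 (gather 5 rubber): rubber=8
After 6 (consume 8 rubber): (empty)
After 7 (gather 8 gold): gold=8
After 8 (gather 8 gold): gold=16
After 9 (craft arrow): arrow=2 gold=14
After 10 (craft arrow): arrow=4 gold=12
After 11 (craft arrow): arrow=6 gold=10
After 12 (craft arrow): arrow=8 gold=8
After 13 (craft arrow): arrow=10 gold=6
After 14 (craft arrow): arrow=12 gold=4
After 15 (craft arrow): arrow=14 gold=2
After 16 (craft arrow): arrow=16
After 17 (consume 4 arrow): arrow=12
After 18 (gather 4 gold): arrow=12 gold=4
After 19 (craft arrow): arrow=14 gold=2
After 20 (consume 1 gold): arrow=14 gold=1
After 21 (consume 1 gold): arrow=14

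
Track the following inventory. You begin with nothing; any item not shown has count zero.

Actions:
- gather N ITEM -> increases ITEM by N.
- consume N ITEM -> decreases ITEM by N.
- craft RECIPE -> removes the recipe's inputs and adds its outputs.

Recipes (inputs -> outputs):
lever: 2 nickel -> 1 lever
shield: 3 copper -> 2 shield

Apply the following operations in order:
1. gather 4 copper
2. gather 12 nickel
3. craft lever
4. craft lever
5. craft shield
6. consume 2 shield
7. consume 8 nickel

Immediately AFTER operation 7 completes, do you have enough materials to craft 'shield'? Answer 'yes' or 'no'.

After 1 (gather 4 copper): copper=4
After 2 (gather 12 nickel): copper=4 nickel=12
After 3 (craft lever): copper=4 lever=1 nickel=10
After 4 (craft lever): copper=4 lever=2 nickel=8
After 5 (craft shield): copper=1 lever=2 nickel=8 shield=2
After 6 (consume 2 shield): copper=1 lever=2 nickel=8
After 7 (consume 8 nickel): copper=1 lever=2

Answer: no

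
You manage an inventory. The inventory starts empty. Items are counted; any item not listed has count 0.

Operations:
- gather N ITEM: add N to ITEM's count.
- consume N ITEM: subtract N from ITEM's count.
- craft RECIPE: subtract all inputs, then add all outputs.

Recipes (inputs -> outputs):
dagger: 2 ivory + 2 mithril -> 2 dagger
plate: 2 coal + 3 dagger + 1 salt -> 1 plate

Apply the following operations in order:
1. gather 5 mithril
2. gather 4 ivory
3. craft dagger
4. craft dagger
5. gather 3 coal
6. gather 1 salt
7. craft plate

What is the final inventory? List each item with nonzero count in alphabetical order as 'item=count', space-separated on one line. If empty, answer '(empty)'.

Answer: coal=1 dagger=1 mithril=1 plate=1

Derivation:
After 1 (gather 5 mithril): mithril=5
After 2 (gather 4 ivory): ivory=4 mithril=5
After 3 (craft dagger): dagger=2 ivory=2 mithril=3
After 4 (craft dagger): dagger=4 mithril=1
After 5 (gather 3 coal): coal=3 dagger=4 mithril=1
After 6 (gather 1 salt): coal=3 dagger=4 mithril=1 salt=1
After 7 (craft plate): coal=1 dagger=1 mithril=1 plate=1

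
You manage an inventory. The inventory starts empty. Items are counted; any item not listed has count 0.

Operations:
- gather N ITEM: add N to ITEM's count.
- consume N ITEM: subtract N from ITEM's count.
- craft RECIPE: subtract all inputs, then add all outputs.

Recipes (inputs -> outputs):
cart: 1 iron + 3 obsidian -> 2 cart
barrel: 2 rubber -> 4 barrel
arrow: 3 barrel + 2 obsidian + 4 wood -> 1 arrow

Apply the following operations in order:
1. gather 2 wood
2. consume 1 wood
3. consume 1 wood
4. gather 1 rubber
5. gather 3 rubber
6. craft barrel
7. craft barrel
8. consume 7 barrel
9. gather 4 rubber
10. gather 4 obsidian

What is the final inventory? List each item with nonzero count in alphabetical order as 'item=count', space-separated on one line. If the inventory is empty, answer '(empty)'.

After 1 (gather 2 wood): wood=2
After 2 (consume 1 wood): wood=1
After 3 (consume 1 wood): (empty)
After 4 (gather 1 rubber): rubber=1
After 5 (gather 3 rubber): rubber=4
After 6 (craft barrel): barrel=4 rubber=2
After 7 (craft barrel): barrel=8
After 8 (consume 7 barrel): barrel=1
After 9 (gather 4 rubber): barrel=1 rubber=4
After 10 (gather 4 obsidian): barrel=1 obsidian=4 rubber=4

Answer: barrel=1 obsidian=4 rubber=4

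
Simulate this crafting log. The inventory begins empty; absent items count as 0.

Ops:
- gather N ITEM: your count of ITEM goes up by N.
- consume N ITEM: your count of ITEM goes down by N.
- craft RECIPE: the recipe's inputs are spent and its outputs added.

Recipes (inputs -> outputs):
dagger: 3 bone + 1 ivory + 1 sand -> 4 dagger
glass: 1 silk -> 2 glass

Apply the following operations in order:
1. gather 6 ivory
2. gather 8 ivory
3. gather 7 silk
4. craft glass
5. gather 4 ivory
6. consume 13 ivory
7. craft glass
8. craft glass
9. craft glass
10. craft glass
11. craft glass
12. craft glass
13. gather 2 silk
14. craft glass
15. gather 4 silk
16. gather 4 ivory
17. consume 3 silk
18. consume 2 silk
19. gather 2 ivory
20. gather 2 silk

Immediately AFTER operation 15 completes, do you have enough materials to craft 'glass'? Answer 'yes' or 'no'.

Answer: yes

Derivation:
After 1 (gather 6 ivory): ivory=6
After 2 (gather 8 ivory): ivory=14
After 3 (gather 7 silk): ivory=14 silk=7
After 4 (craft glass): glass=2 ivory=14 silk=6
After 5 (gather 4 ivory): glass=2 ivory=18 silk=6
After 6 (consume 13 ivory): glass=2 ivory=5 silk=6
After 7 (craft glass): glass=4 ivory=5 silk=5
After 8 (craft glass): glass=6 ivory=5 silk=4
After 9 (craft glass): glass=8 ivory=5 silk=3
After 10 (craft glass): glass=10 ivory=5 silk=2
After 11 (craft glass): glass=12 ivory=5 silk=1
After 12 (craft glass): glass=14 ivory=5
After 13 (gather 2 silk): glass=14 ivory=5 silk=2
After 14 (craft glass): glass=16 ivory=5 silk=1
After 15 (gather 4 silk): glass=16 ivory=5 silk=5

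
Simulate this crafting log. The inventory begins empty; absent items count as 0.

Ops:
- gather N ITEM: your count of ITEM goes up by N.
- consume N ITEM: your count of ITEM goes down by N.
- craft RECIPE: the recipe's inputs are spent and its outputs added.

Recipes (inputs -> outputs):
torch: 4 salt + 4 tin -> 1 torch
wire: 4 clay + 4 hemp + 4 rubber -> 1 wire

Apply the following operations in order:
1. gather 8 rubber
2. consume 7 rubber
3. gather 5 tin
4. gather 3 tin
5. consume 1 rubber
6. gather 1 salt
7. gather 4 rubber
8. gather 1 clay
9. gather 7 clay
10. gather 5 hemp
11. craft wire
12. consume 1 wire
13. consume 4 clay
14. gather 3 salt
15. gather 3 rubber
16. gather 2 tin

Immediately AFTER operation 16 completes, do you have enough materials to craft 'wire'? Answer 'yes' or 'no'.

Answer: no

Derivation:
After 1 (gather 8 rubber): rubber=8
After 2 (consume 7 rubber): rubber=1
After 3 (gather 5 tin): rubber=1 tin=5
After 4 (gather 3 tin): rubber=1 tin=8
After 5 (consume 1 rubber): tin=8
After 6 (gather 1 salt): salt=1 tin=8
After 7 (gather 4 rubber): rubber=4 salt=1 tin=8
After 8 (gather 1 clay): clay=1 rubber=4 salt=1 tin=8
After 9 (gather 7 clay): clay=8 rubber=4 salt=1 tin=8
After 10 (gather 5 hemp): clay=8 hemp=5 rubber=4 salt=1 tin=8
After 11 (craft wire): clay=4 hemp=1 salt=1 tin=8 wire=1
After 12 (consume 1 wire): clay=4 hemp=1 salt=1 tin=8
After 13 (consume 4 clay): hemp=1 salt=1 tin=8
After 14 (gather 3 salt): hemp=1 salt=4 tin=8
After 15 (gather 3 rubber): hemp=1 rubber=3 salt=4 tin=8
After 16 (gather 2 tin): hemp=1 rubber=3 salt=4 tin=10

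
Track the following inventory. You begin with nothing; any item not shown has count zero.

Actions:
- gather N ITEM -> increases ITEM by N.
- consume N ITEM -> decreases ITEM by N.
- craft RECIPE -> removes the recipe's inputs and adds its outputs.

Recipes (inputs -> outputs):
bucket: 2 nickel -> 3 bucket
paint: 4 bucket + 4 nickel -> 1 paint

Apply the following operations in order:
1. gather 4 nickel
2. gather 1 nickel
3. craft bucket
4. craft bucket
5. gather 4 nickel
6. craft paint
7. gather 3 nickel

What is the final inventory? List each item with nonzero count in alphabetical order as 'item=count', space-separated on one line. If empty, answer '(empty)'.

Answer: bucket=2 nickel=4 paint=1

Derivation:
After 1 (gather 4 nickel): nickel=4
After 2 (gather 1 nickel): nickel=5
After 3 (craft bucket): bucket=3 nickel=3
After 4 (craft bucket): bucket=6 nickel=1
After 5 (gather 4 nickel): bucket=6 nickel=5
After 6 (craft paint): bucket=2 nickel=1 paint=1
After 7 (gather 3 nickel): bucket=2 nickel=4 paint=1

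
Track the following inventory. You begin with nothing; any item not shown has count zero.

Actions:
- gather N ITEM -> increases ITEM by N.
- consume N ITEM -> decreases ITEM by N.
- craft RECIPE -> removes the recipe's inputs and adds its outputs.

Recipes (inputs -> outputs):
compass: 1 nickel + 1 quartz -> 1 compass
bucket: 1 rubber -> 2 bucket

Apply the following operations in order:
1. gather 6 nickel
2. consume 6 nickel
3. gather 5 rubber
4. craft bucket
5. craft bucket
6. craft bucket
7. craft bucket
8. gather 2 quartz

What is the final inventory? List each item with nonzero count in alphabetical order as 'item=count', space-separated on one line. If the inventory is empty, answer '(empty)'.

Answer: bucket=8 quartz=2 rubber=1

Derivation:
After 1 (gather 6 nickel): nickel=6
After 2 (consume 6 nickel): (empty)
After 3 (gather 5 rubber): rubber=5
After 4 (craft bucket): bucket=2 rubber=4
After 5 (craft bucket): bucket=4 rubber=3
After 6 (craft bucket): bucket=6 rubber=2
After 7 (craft bucket): bucket=8 rubber=1
After 8 (gather 2 quartz): bucket=8 quartz=2 rubber=1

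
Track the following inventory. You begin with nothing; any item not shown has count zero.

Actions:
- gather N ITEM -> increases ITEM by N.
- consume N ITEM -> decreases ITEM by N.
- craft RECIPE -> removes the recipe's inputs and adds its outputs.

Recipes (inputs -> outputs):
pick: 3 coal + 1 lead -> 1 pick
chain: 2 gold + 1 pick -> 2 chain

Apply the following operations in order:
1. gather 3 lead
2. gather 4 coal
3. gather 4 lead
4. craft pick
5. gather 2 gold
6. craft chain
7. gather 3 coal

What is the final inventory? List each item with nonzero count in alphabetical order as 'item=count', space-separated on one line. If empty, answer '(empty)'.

After 1 (gather 3 lead): lead=3
After 2 (gather 4 coal): coal=4 lead=3
After 3 (gather 4 lead): coal=4 lead=7
After 4 (craft pick): coal=1 lead=6 pick=1
After 5 (gather 2 gold): coal=1 gold=2 lead=6 pick=1
After 6 (craft chain): chain=2 coal=1 lead=6
After 7 (gather 3 coal): chain=2 coal=4 lead=6

Answer: chain=2 coal=4 lead=6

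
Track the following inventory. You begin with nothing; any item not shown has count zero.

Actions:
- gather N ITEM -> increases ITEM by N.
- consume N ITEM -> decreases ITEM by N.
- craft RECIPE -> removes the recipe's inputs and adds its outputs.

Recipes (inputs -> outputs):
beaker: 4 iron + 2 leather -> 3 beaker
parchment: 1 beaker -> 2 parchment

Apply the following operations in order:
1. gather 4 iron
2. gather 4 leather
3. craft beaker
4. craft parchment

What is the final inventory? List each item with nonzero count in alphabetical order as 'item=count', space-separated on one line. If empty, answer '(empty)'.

Answer: beaker=2 leather=2 parchment=2

Derivation:
After 1 (gather 4 iron): iron=4
After 2 (gather 4 leather): iron=4 leather=4
After 3 (craft beaker): beaker=3 leather=2
After 4 (craft parchment): beaker=2 leather=2 parchment=2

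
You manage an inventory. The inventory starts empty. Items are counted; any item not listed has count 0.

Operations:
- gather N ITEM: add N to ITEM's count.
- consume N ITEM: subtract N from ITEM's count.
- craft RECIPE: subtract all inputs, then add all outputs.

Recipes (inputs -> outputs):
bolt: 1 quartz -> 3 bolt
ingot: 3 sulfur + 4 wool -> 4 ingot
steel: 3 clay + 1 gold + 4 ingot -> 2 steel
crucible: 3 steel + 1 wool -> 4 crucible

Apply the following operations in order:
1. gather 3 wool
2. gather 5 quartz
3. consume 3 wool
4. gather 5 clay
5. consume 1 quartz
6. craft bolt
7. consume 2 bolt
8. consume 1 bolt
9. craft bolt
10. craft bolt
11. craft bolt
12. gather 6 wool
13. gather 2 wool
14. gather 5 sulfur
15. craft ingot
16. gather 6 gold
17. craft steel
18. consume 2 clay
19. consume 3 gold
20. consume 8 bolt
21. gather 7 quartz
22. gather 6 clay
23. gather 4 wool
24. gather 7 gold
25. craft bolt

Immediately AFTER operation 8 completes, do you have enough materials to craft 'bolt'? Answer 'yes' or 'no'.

After 1 (gather 3 wool): wool=3
After 2 (gather 5 quartz): quartz=5 wool=3
After 3 (consume 3 wool): quartz=5
After 4 (gather 5 clay): clay=5 quartz=5
After 5 (consume 1 quartz): clay=5 quartz=4
After 6 (craft bolt): bolt=3 clay=5 quartz=3
After 7 (consume 2 bolt): bolt=1 clay=5 quartz=3
After 8 (consume 1 bolt): clay=5 quartz=3

Answer: yes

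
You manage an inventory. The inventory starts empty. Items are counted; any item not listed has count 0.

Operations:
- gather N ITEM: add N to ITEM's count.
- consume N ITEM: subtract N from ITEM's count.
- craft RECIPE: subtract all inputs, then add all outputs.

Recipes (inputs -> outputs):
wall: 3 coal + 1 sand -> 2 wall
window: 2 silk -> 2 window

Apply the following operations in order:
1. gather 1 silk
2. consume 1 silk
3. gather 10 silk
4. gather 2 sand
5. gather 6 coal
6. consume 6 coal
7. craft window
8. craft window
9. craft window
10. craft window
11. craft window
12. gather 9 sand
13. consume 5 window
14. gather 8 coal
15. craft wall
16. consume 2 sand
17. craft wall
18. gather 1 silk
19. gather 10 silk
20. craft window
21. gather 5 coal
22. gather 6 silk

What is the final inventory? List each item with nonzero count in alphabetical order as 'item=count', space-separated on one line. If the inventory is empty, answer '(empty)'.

After 1 (gather 1 silk): silk=1
After 2 (consume 1 silk): (empty)
After 3 (gather 10 silk): silk=10
After 4 (gather 2 sand): sand=2 silk=10
After 5 (gather 6 coal): coal=6 sand=2 silk=10
After 6 (consume 6 coal): sand=2 silk=10
After 7 (craft window): sand=2 silk=8 window=2
After 8 (craft window): sand=2 silk=6 window=4
After 9 (craft window): sand=2 silk=4 window=6
After 10 (craft window): sand=2 silk=2 window=8
After 11 (craft window): sand=2 window=10
After 12 (gather 9 sand): sand=11 window=10
After 13 (consume 5 window): sand=11 window=5
After 14 (gather 8 coal): coal=8 sand=11 window=5
After 15 (craft wall): coal=5 sand=10 wall=2 window=5
After 16 (consume 2 sand): coal=5 sand=8 wall=2 window=5
After 17 (craft wall): coal=2 sand=7 wall=4 window=5
After 18 (gather 1 silk): coal=2 sand=7 silk=1 wall=4 window=5
After 19 (gather 10 silk): coal=2 sand=7 silk=11 wall=4 window=5
After 20 (craft window): coal=2 sand=7 silk=9 wall=4 window=7
After 21 (gather 5 coal): coal=7 sand=7 silk=9 wall=4 window=7
After 22 (gather 6 silk): coal=7 sand=7 silk=15 wall=4 window=7

Answer: coal=7 sand=7 silk=15 wall=4 window=7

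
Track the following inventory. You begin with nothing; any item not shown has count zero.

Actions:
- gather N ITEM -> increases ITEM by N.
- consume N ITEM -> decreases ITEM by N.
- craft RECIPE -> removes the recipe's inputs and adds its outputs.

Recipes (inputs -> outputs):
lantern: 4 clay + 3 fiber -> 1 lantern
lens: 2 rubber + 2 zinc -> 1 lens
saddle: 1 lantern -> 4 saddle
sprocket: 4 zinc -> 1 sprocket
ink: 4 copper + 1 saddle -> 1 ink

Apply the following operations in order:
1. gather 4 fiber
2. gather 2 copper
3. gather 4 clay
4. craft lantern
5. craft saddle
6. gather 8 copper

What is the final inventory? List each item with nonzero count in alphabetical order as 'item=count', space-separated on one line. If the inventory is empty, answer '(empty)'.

After 1 (gather 4 fiber): fiber=4
After 2 (gather 2 copper): copper=2 fiber=4
After 3 (gather 4 clay): clay=4 copper=2 fiber=4
After 4 (craft lantern): copper=2 fiber=1 lantern=1
After 5 (craft saddle): copper=2 fiber=1 saddle=4
After 6 (gather 8 copper): copper=10 fiber=1 saddle=4

Answer: copper=10 fiber=1 saddle=4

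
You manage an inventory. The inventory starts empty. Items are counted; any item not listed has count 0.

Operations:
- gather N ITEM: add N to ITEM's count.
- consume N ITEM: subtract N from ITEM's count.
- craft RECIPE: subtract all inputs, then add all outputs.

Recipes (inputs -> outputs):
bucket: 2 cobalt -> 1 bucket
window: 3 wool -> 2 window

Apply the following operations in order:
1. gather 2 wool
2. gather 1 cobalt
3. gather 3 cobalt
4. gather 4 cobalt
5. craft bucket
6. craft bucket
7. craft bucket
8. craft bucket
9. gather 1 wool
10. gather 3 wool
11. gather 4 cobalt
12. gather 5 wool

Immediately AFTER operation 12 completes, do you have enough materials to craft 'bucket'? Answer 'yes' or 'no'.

After 1 (gather 2 wool): wool=2
After 2 (gather 1 cobalt): cobalt=1 wool=2
After 3 (gather 3 cobalt): cobalt=4 wool=2
After 4 (gather 4 cobalt): cobalt=8 wool=2
After 5 (craft bucket): bucket=1 cobalt=6 wool=2
After 6 (craft bucket): bucket=2 cobalt=4 wool=2
After 7 (craft bucket): bucket=3 cobalt=2 wool=2
After 8 (craft bucket): bucket=4 wool=2
After 9 (gather 1 wool): bucket=4 wool=3
After 10 (gather 3 wool): bucket=4 wool=6
After 11 (gather 4 cobalt): bucket=4 cobalt=4 wool=6
After 12 (gather 5 wool): bucket=4 cobalt=4 wool=11

Answer: yes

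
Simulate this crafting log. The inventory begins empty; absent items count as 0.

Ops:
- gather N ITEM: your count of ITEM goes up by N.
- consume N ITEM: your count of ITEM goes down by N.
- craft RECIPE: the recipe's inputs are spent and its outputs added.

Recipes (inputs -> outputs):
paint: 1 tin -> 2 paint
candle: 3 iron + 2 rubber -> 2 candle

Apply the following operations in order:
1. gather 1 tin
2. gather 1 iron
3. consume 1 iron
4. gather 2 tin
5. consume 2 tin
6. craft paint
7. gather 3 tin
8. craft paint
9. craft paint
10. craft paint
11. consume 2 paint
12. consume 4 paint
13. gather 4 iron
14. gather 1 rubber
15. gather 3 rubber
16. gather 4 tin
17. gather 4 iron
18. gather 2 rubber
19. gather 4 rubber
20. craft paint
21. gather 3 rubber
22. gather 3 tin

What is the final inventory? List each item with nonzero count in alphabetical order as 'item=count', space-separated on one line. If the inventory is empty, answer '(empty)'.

Answer: iron=8 paint=4 rubber=13 tin=6

Derivation:
After 1 (gather 1 tin): tin=1
After 2 (gather 1 iron): iron=1 tin=1
After 3 (consume 1 iron): tin=1
After 4 (gather 2 tin): tin=3
After 5 (consume 2 tin): tin=1
After 6 (craft paint): paint=2
After 7 (gather 3 tin): paint=2 tin=3
After 8 (craft paint): paint=4 tin=2
After 9 (craft paint): paint=6 tin=1
After 10 (craft paint): paint=8
After 11 (consume 2 paint): paint=6
After 12 (consume 4 paint): paint=2
After 13 (gather 4 iron): iron=4 paint=2
After 14 (gather 1 rubber): iron=4 paint=2 rubber=1
After 15 (gather 3 rubber): iron=4 paint=2 rubber=4
After 16 (gather 4 tin): iron=4 paint=2 rubber=4 tin=4
After 17 (gather 4 iron): iron=8 paint=2 rubber=4 tin=4
After 18 (gather 2 rubber): iron=8 paint=2 rubber=6 tin=4
After 19 (gather 4 rubber): iron=8 paint=2 rubber=10 tin=4
After 20 (craft paint): iron=8 paint=4 rubber=10 tin=3
After 21 (gather 3 rubber): iron=8 paint=4 rubber=13 tin=3
After 22 (gather 3 tin): iron=8 paint=4 rubber=13 tin=6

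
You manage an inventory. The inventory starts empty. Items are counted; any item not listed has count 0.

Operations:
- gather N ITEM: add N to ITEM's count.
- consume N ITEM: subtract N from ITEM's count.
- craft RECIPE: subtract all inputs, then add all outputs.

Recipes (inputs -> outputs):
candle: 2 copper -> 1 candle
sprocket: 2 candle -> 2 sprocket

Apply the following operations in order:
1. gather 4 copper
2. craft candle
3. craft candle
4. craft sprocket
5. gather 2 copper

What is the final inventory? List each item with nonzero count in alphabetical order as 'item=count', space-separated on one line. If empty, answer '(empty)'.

After 1 (gather 4 copper): copper=4
After 2 (craft candle): candle=1 copper=2
After 3 (craft candle): candle=2
After 4 (craft sprocket): sprocket=2
After 5 (gather 2 copper): copper=2 sprocket=2

Answer: copper=2 sprocket=2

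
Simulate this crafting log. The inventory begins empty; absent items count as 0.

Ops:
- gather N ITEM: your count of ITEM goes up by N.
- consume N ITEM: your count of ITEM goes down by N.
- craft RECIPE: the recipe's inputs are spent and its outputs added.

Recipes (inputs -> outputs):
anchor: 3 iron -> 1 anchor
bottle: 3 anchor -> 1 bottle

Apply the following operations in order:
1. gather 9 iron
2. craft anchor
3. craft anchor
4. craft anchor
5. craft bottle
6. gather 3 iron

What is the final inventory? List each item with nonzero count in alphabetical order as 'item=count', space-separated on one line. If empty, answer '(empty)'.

After 1 (gather 9 iron): iron=9
After 2 (craft anchor): anchor=1 iron=6
After 3 (craft anchor): anchor=2 iron=3
After 4 (craft anchor): anchor=3
After 5 (craft bottle): bottle=1
After 6 (gather 3 iron): bottle=1 iron=3

Answer: bottle=1 iron=3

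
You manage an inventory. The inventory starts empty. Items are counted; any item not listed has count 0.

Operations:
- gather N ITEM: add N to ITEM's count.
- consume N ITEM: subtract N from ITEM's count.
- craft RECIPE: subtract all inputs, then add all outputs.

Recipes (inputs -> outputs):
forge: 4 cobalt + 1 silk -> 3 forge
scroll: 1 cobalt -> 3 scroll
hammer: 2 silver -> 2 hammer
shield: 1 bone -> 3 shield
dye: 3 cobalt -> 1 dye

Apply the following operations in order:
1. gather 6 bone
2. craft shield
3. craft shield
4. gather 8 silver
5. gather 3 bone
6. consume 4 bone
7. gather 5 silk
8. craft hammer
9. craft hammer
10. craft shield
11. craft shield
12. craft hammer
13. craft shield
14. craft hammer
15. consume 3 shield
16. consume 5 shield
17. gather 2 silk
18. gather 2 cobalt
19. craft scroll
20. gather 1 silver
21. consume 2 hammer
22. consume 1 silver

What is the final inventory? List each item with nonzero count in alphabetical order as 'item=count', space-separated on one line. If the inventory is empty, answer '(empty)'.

Answer: cobalt=1 hammer=6 scroll=3 shield=7 silk=7

Derivation:
After 1 (gather 6 bone): bone=6
After 2 (craft shield): bone=5 shield=3
After 3 (craft shield): bone=4 shield=6
After 4 (gather 8 silver): bone=4 shield=6 silver=8
After 5 (gather 3 bone): bone=7 shield=6 silver=8
After 6 (consume 4 bone): bone=3 shield=6 silver=8
After 7 (gather 5 silk): bone=3 shield=6 silk=5 silver=8
After 8 (craft hammer): bone=3 hammer=2 shield=6 silk=5 silver=6
After 9 (craft hammer): bone=3 hammer=4 shield=6 silk=5 silver=4
After 10 (craft shield): bone=2 hammer=4 shield=9 silk=5 silver=4
After 11 (craft shield): bone=1 hammer=4 shield=12 silk=5 silver=4
After 12 (craft hammer): bone=1 hammer=6 shield=12 silk=5 silver=2
After 13 (craft shield): hammer=6 shield=15 silk=5 silver=2
After 14 (craft hammer): hammer=8 shield=15 silk=5
After 15 (consume 3 shield): hammer=8 shield=12 silk=5
After 16 (consume 5 shield): hammer=8 shield=7 silk=5
After 17 (gather 2 silk): hammer=8 shield=7 silk=7
After 18 (gather 2 cobalt): cobalt=2 hammer=8 shield=7 silk=7
After 19 (craft scroll): cobalt=1 hammer=8 scroll=3 shield=7 silk=7
After 20 (gather 1 silver): cobalt=1 hammer=8 scroll=3 shield=7 silk=7 silver=1
After 21 (consume 2 hammer): cobalt=1 hammer=6 scroll=3 shield=7 silk=7 silver=1
After 22 (consume 1 silver): cobalt=1 hammer=6 scroll=3 shield=7 silk=7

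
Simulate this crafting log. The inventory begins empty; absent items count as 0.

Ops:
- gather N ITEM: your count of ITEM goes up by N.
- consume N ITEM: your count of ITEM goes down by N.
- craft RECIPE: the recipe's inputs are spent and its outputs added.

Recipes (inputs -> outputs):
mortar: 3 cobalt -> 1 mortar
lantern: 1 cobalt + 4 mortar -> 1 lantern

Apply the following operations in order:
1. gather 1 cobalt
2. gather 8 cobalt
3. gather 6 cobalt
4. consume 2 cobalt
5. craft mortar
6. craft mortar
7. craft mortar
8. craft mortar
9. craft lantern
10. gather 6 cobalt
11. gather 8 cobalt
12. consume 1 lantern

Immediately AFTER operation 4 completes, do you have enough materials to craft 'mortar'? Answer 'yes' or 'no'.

Answer: yes

Derivation:
After 1 (gather 1 cobalt): cobalt=1
After 2 (gather 8 cobalt): cobalt=9
After 3 (gather 6 cobalt): cobalt=15
After 4 (consume 2 cobalt): cobalt=13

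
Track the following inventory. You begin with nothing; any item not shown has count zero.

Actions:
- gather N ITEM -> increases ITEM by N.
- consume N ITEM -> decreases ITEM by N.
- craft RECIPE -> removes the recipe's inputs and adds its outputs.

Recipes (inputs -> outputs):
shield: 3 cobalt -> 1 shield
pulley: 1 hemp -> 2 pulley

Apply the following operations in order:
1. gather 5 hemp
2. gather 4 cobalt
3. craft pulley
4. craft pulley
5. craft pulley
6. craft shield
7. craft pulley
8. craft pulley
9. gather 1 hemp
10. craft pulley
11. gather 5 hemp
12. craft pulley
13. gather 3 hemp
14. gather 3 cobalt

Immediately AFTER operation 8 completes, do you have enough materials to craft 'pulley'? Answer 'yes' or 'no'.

Answer: no

Derivation:
After 1 (gather 5 hemp): hemp=5
After 2 (gather 4 cobalt): cobalt=4 hemp=5
After 3 (craft pulley): cobalt=4 hemp=4 pulley=2
After 4 (craft pulley): cobalt=4 hemp=3 pulley=4
After 5 (craft pulley): cobalt=4 hemp=2 pulley=6
After 6 (craft shield): cobalt=1 hemp=2 pulley=6 shield=1
After 7 (craft pulley): cobalt=1 hemp=1 pulley=8 shield=1
After 8 (craft pulley): cobalt=1 pulley=10 shield=1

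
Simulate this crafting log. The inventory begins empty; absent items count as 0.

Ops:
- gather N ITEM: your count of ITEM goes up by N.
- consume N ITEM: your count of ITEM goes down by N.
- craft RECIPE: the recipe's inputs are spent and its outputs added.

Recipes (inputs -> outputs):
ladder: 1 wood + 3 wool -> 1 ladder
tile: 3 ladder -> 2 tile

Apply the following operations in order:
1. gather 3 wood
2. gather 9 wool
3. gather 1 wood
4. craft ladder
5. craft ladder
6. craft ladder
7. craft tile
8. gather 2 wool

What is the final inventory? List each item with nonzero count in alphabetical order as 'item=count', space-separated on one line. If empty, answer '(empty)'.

Answer: tile=2 wood=1 wool=2

Derivation:
After 1 (gather 3 wood): wood=3
After 2 (gather 9 wool): wood=3 wool=9
After 3 (gather 1 wood): wood=4 wool=9
After 4 (craft ladder): ladder=1 wood=3 wool=6
After 5 (craft ladder): ladder=2 wood=2 wool=3
After 6 (craft ladder): ladder=3 wood=1
After 7 (craft tile): tile=2 wood=1
After 8 (gather 2 wool): tile=2 wood=1 wool=2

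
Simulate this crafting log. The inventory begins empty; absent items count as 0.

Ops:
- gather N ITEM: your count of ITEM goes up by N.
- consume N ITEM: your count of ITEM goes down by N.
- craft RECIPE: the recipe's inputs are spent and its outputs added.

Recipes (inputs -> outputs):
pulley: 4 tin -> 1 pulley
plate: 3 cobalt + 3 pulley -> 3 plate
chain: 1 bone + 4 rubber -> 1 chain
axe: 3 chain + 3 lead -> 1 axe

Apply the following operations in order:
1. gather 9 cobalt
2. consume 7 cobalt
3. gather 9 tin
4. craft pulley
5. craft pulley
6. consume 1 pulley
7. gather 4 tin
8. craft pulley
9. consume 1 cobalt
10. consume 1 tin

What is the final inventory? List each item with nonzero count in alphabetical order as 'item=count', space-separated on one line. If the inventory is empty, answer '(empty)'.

Answer: cobalt=1 pulley=2

Derivation:
After 1 (gather 9 cobalt): cobalt=9
After 2 (consume 7 cobalt): cobalt=2
After 3 (gather 9 tin): cobalt=2 tin=9
After 4 (craft pulley): cobalt=2 pulley=1 tin=5
After 5 (craft pulley): cobalt=2 pulley=2 tin=1
After 6 (consume 1 pulley): cobalt=2 pulley=1 tin=1
After 7 (gather 4 tin): cobalt=2 pulley=1 tin=5
After 8 (craft pulley): cobalt=2 pulley=2 tin=1
After 9 (consume 1 cobalt): cobalt=1 pulley=2 tin=1
After 10 (consume 1 tin): cobalt=1 pulley=2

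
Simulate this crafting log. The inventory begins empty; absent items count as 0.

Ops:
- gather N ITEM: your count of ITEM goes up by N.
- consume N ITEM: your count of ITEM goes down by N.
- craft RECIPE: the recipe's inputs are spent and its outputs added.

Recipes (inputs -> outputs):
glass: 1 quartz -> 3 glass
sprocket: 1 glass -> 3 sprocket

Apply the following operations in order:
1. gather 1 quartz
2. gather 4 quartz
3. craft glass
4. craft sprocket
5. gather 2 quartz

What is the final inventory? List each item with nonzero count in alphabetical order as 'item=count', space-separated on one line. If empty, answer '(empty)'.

Answer: glass=2 quartz=6 sprocket=3

Derivation:
After 1 (gather 1 quartz): quartz=1
After 2 (gather 4 quartz): quartz=5
After 3 (craft glass): glass=3 quartz=4
After 4 (craft sprocket): glass=2 quartz=4 sprocket=3
After 5 (gather 2 quartz): glass=2 quartz=6 sprocket=3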